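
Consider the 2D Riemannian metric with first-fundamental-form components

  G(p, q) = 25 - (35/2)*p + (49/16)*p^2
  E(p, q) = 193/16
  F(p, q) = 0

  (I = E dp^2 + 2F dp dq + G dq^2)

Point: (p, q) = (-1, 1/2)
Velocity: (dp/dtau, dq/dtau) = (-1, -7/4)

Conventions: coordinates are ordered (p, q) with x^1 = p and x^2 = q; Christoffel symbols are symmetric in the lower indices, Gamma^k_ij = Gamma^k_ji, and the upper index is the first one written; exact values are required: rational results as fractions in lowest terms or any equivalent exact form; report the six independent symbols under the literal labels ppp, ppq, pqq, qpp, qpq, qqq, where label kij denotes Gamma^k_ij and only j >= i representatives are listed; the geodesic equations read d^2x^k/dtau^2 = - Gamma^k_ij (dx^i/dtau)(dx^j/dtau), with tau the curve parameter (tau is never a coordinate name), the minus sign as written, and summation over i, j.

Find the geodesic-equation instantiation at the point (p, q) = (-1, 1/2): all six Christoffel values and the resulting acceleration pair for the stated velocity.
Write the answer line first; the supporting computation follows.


Answer: Gamma_ppp = 0, Gamma_ppq = 0, Gamma_pqq = 189/193, Gamma_qpp = 0, Gamma_qpq = -7/27, Gamma_qqq = 0; accelerations (d^2p/dtau^2, d^2q/dtau^2) = (-9261/3088, 49/54)

E = 193/16, F = 0, G = 729/16 at the point
E_p = 0, E_q = 0, F_p = 0, F_q = 0, G_p = -189/8, G_q = 0
EG - F^2 = 140697/256;  g^inv = (256/140697) * [[729/16, 0], [0, 193/16]]
first-kind symbols [ij,l] = (1/2)(d_i g_jl + d_j g_il - d_l g_ij): [pp,p] = E_p/2 = 0, [pp,q] = F_p - E_q/2 = 0, [pq,p] = E_q/2 = 0, [pq,q] = G_p/2 = -189/16, [qq,p] = F_q - G_p/2 = 189/16, [qq,q] = G_q/2 = 0
Gamma^p_ij = (G*[ij,p] - F*[ij,q])/(EG - F^2), Gamma^q_ij = (E*[ij,q] - F*[ij,p])/(EG - F^2)
Gamma_ppp = 0, Gamma_ppq = 0, Gamma_pqq = 189/193, Gamma_qpp = 0, Gamma_qpq = -7/27, Gamma_qqq = 0
d^2p/dtau^2 = -(Gamma_ppp*(-1)^2 + 2*Gamma_ppq*(-1)*(-7/4) + Gamma_pqq*(-7/4)^2) = -9261/3088
d^2q/dtau^2 = -(Gamma_qpp*(-1)^2 + 2*Gamma_qpq*(-1)*(-7/4) + Gamma_qqq*(-7/4)^2) = 49/54


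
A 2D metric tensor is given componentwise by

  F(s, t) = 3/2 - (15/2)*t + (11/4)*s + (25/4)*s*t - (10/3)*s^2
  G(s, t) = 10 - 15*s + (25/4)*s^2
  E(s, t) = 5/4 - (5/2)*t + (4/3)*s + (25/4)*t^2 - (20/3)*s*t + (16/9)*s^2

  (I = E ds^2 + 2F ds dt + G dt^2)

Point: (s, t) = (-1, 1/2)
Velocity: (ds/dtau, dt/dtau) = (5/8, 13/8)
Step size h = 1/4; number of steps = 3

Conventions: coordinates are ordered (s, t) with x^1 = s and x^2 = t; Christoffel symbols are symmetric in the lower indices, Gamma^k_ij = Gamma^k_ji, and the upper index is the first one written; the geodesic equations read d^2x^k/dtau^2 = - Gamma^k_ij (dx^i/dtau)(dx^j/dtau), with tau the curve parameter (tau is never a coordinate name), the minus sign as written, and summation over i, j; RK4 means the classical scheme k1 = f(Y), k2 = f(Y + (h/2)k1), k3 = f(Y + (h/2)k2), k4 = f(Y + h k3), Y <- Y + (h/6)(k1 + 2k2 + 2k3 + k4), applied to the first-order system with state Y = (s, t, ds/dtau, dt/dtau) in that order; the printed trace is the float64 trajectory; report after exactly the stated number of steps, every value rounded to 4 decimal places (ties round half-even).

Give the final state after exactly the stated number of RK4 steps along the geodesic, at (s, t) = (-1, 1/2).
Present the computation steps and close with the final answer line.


f(Y) = (ds/dtau, dt/dtau, -Gamma^s_ij Y'^i Y'^j, -Gamma^t_ij Y'^i Y'^j) with the Gammas evaluated at the stage position; h = 0.250000; intermediate values shown to 6 dp
step 0: s = -1.0000, t = 0.5000, ds/dtau = 0.6250, dt/dtau = 1.6250
step 1:
  k1: at (s, t) = (-1.000000, 0.500000), (ds/dtau, dt/dtau) = (0.625000, 1.625000); Gamma_sss = -0.078049, Gamma_sst = 0.146341, Gamma_stt = 0.000000, Gamma_tss = 0.206049, Gamma_tst = -0.386341, Gamma_ttt = 0.000000; k1 = (0.625000, 1.625000, -0.266768, 0.704268)
  k2: at (s, t) = (-0.921875, 0.703125), (ds/dtau, dt/dtau) = (0.591654, 1.713034); Gamma_sss = -0.093871, Gamma_sst = 0.176008, Gamma_stt = 0.000000, Gamma_tss = 0.200225, Gamma_tst = -0.375423, Gamma_ttt = 0.000000; k2 = (0.591654, 1.713034, -0.323917, 0.690909)
  k3: at (s, t) = (-0.926043, 0.714129), (ds/dtau, dt/dtau) = (0.584510, 1.711364); Gamma_sss = -0.094381, Gamma_sst = 0.176965, Gamma_stt = 0.000000, Gamma_tss = 0.199062, Gamma_tst = -0.373241, Gamma_ttt = 0.000000; k3 = (0.584510, 1.711364, -0.321793, 0.678704)
  k4: at (s, t) = (-0.853872, 0.927841), (ds/dtau, dt/dtau) = (0.544552, 1.794676); Gamma_sss = -0.109209, Gamma_sst = 0.204768, Gamma_stt = 0.000000, Gamma_tss = 0.189566, Gamma_tst = -0.355437, Gamma_ttt = 0.000000; k4 = (0.544552, 1.794676, -0.367852, 0.638519)
  Y <- Y + (h/6)(k1 + 2k2 + 2k3 + k4): s = -0.8533, t = 0.9279, ds/dtau = 0.5447, dt/dtau = 1.7951
step 2:
  k1: at (s, t) = (-0.853255, 0.927853), (ds/dtau, dt/dtau) = (0.544748, 1.795084); Gamma_sss = -0.109242, Gamma_sst = 0.204829, Gamma_stt = 0.000000, Gamma_tss = 0.189617, Gamma_tst = -0.355532, Gamma_ttt = 0.000000; k1 = (0.544748, 1.795084, -0.368175, 0.639059)
  k2: at (s, t) = (-0.785161, 1.152238), (ds/dtau, dt/dtau) = (0.498726, 1.874966); Gamma_sss = -0.122264, Gamma_sst = 0.229244, Gamma_stt = 0.000000, Gamma_tss = 0.177035, Gamma_tst = -0.331940, Gamma_ttt = 0.000000; k2 = (0.498726, 1.874966, -0.398320, 0.576758)
  k3: at (s, t) = (-0.790914, 1.162224), (ds/dtau, dt/dtau) = (0.494958, 1.867179); Gamma_sss = -0.122225, Gamma_sst = 0.229172, Gamma_stt = 0.000000, Gamma_tss = 0.175818, Gamma_tst = -0.329659, Gamma_ttt = 0.000000; k3 = (0.494958, 1.867179, -0.393648, 0.566253)
  k4: at (s, t) = (-0.729515, 1.394648), (ds/dtau, dt/dtau) = (0.446336, 1.936647); Gamma_sss = -0.132158, Gamma_sst = 0.247797, Gamma_stt = 0.000000, Gamma_tss = 0.161014, Gamma_tst = -0.301902, Gamma_ttt = 0.000000; k4 = (0.446336, 1.936647, -0.402062, 0.489848)
  Y <- Y + (h/6)(k1 + 2k2 + 2k3 + k4): s = -0.7292, t = 1.3952, ds/dtau = 0.4467, dt/dtau = 1.9374
step 3:
  k1: at (s, t) = (-0.729153, 1.395187), (ds/dtau, dt/dtau) = (0.446658, 1.937373); Gamma_sss = -0.132194, Gamma_sst = 0.247863, Gamma_stt = 0.000000, Gamma_tss = 0.160992, Gamma_tst = -0.301859, Gamma_ttt = 0.000000; k1 = (0.446658, 1.937373, -0.402600, 0.490305)
  k2: at (s, t) = (-0.673320, 1.637359), (ds/dtau, dt/dtau) = (0.396333, 1.998661); Gamma_sss = -0.138925, Gamma_sst = 0.260485, Gamma_stt = 0.000000, Gamma_tss = 0.144869, Gamma_tst = -0.271629, Gamma_ttt = 0.000000; k2 = (0.396333, 1.998661, -0.390856, 0.407578)
  k3: at (s, t) = (-0.679611, 1.645020), (ds/dtau, dt/dtau) = (0.397801, 1.988320); Gamma_sss = -0.138506, Gamma_sst = 0.259698, Gamma_stt = 0.000000, Gamma_tss = 0.144033, Gamma_tst = -0.270062, Gamma_ttt = 0.000000; k3 = (0.397801, 1.988320, -0.388902, 0.404422)
  k4: at (s, t) = (-0.629703, 1.892267), (ds/dtau, dt/dtau) = (0.349432, 2.038478); Gamma_sss = -0.141931, Gamma_sst = 0.266120, Gamma_stt = 0.000000, Gamma_tss = 0.128046, Gamma_tst = -0.240086, Gamma_ttt = 0.000000; k4 = (0.349432, 2.038478, -0.361790, 0.326396)
  Y <- Y + (h/6)(k1 + 2k2 + 2k3 + k4): s = -0.6298, t = 1.8931, ds/dtau = 0.3498, dt/dtau = 2.0391

Answer: s = -0.6298, t = 1.8931, ds/dtau = 0.3498, dt/dtau = 2.0391


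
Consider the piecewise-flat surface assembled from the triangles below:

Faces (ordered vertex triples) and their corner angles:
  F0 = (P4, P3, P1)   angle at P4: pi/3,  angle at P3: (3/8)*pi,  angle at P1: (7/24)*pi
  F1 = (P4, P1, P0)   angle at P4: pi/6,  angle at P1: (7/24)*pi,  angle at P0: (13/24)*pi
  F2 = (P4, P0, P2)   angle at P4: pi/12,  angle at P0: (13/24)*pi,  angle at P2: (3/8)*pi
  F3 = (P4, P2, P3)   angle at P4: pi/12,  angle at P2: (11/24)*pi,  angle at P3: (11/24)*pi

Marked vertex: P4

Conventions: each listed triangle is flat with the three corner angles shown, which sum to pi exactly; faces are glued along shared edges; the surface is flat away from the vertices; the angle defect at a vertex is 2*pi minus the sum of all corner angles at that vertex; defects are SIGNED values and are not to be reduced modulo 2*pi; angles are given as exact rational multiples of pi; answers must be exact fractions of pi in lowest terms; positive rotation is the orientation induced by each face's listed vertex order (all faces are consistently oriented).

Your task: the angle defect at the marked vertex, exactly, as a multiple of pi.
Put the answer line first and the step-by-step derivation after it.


Answer: defect(P4) = (4/3)*pi

Sum of corner angles at P4: (2/3)*pi
defect = 2*pi - (2/3)*pi


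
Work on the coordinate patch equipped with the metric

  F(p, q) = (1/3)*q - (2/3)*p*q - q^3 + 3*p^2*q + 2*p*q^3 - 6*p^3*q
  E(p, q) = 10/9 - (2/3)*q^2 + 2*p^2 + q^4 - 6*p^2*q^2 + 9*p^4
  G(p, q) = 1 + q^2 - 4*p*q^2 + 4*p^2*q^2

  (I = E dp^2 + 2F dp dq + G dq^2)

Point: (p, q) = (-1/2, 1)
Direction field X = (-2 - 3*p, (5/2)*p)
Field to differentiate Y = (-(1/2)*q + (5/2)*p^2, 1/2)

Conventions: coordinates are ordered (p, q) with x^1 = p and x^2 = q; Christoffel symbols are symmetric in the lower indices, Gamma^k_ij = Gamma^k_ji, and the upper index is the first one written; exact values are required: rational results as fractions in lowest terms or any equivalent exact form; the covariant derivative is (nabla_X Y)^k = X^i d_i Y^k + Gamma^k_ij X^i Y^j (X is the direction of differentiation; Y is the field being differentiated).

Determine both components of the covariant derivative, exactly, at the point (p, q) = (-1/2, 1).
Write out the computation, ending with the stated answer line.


E = 145/144, F = 1/6, G = 5 at the point
E_p = -1/2, E_q = -1/3, F_p = -37/6, F_q = -23/6, G_p = -8, G_q = 8
EG - F^2 = 721/144;  g^inv = (144/721) * [[5, -1/6], [-1/6, 145/144]]
first-kind symbols [ij,l] = (1/2)(d_i g_jl + d_j g_il - d_l g_ij): [pp,p] = E_p/2 = -1/4, [pp,q] = F_p - E_q/2 = -6, [pq,p] = E_q/2 = -1/6, [pq,q] = G_p/2 = -4, [qq,p] = F_q - G_p/2 = 1/6, [qq,q] = G_q/2 = 4
Gamma^p_ij = (G*[ij,p] - F*[ij,q])/(EG - F^2), Gamma^q_ij = (E*[ij,q] - F*[ij,p])/(EG - F^2)
Gamma_ppp = -36/721, Gamma_ppq = -24/721, Gamma_pqq = 24/721, Gamma_qpp = -864/721, Gamma_qpq = -576/721, Gamma_qqq = 576/721
X = (-1/2, -5/4), Y = (1/8, 1/2) at the point

Answer: (nabla_X Y)^p = 10791/5768, (nabla_X Y)^q = -72/721


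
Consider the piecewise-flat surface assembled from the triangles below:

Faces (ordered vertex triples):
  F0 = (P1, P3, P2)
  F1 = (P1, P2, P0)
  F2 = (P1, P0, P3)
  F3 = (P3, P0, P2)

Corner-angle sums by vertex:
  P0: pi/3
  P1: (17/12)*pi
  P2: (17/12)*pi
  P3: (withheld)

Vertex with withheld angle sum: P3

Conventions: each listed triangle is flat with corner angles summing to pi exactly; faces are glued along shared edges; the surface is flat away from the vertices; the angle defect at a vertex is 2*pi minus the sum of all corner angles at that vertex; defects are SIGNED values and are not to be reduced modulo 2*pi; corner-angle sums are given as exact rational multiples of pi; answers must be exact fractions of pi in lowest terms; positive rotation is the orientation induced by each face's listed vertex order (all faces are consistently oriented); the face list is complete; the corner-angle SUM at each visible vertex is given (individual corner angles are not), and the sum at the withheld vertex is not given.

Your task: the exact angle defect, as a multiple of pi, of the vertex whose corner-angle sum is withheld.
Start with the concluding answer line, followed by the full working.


Answer: defect(P3) = (7/6)*pi

V = 4, E = 6, F = 4; chi = V - E + F = 2
Gauss-Bonnet: total defect = 2*pi*chi = 4*pi; visible defects sum to (17/6)*pi


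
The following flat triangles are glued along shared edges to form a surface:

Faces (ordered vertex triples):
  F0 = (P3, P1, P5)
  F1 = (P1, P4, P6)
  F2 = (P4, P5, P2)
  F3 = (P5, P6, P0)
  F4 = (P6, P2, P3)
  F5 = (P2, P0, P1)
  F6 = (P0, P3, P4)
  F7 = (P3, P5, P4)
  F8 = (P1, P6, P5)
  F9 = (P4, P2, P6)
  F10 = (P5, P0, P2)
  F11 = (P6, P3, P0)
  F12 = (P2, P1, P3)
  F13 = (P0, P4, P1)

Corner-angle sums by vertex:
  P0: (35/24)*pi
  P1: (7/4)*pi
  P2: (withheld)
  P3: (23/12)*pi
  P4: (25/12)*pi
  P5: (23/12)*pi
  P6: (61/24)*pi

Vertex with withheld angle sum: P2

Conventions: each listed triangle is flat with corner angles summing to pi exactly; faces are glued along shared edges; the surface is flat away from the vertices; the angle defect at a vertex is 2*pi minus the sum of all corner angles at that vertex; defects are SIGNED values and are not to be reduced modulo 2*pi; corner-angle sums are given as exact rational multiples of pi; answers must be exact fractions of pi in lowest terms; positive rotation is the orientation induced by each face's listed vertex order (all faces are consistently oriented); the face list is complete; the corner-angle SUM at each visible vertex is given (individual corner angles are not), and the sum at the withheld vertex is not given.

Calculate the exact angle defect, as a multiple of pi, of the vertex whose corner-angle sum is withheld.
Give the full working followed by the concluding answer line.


V = 7, E = 21, F = 14; chi = V - E + F = 0
Gauss-Bonnet: total defect = 2*pi*chi = 0; visible defects sum to pi/3

Answer: defect(P2) = -pi/3


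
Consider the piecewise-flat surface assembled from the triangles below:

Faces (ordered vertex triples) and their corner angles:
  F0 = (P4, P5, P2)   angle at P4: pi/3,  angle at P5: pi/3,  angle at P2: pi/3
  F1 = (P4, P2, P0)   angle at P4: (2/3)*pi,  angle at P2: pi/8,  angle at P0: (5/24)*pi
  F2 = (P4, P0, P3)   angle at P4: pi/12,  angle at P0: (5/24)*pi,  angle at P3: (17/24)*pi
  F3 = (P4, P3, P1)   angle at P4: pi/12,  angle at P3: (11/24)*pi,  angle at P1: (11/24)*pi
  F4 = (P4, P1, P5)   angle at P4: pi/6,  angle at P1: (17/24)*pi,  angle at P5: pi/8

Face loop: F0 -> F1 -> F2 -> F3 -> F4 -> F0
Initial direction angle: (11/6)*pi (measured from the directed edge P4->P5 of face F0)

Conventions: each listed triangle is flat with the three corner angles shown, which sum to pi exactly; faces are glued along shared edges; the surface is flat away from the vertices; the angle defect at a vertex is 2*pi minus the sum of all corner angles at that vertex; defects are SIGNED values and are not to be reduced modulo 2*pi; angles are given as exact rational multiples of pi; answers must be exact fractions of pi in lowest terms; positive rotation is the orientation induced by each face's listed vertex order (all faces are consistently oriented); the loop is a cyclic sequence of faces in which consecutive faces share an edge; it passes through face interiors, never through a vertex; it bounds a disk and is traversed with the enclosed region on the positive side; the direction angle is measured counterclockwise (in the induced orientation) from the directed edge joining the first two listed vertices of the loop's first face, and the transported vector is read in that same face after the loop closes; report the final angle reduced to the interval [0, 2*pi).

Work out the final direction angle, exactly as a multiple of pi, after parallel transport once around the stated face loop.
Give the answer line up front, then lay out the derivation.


Answer: final direction angle = pi/2

enclosed vertex P4: corner angles sum to (4/3)*pi, defect = 2*pi - (4/3)*pi = (2/3)*pi
summing the enclosed defects onto the initial angle, mod 2*pi in the induced orientation:
final angle = (11/6)*pi + (2/3)*pi = pi/2 (mod 2*pi)


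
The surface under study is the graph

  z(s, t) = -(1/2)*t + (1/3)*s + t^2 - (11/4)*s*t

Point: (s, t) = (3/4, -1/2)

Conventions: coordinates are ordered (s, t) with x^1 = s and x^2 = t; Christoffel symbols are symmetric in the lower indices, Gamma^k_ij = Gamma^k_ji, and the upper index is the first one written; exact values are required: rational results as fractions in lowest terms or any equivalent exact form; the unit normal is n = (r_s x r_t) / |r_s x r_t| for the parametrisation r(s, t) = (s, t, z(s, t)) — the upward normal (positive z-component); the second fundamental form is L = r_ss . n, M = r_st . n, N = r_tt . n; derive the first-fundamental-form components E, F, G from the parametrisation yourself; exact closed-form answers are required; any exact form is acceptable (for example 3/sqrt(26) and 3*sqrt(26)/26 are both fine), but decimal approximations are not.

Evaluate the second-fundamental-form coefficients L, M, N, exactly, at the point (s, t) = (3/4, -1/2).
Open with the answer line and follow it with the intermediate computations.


Answer: L = 0, M = -12*sqrt(781)/497, N = 96*sqrt(781)/5467

z_s = 41/24, z_t = -57/16, z_ss = 0, z_st = -11/4, z_tt = 2
E = 2257/576, F = -779/128, G = 3505/256; answer radicand W^2 = 38269/2304
unnormalised second-form numerators: l = 0, m = -11/4, n = 2; L = l/sqrt(38269/2304), and similarly M = m/sqrt(W^2), N = n/sqrt(W^2)


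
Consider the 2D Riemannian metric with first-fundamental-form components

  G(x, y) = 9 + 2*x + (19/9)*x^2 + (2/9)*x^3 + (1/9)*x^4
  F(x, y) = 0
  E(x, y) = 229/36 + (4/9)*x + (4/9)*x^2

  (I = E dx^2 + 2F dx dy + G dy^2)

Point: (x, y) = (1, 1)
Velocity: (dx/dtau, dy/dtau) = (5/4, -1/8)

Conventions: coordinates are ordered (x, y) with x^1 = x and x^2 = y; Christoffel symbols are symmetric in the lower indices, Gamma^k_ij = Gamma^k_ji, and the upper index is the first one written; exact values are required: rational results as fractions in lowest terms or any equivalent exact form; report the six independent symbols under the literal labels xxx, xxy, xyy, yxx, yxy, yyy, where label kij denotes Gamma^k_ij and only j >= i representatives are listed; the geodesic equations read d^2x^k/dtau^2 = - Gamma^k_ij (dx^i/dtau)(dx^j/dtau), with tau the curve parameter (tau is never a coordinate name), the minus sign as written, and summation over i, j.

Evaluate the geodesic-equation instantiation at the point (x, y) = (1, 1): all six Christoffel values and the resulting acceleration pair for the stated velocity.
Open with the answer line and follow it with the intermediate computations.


Answer: Gamma_xxx = 8/87, Gamma_xxy = 0, Gamma_xyy = -44/87, Gamma_yxx = 0, Gamma_yxy = 3/11, Gamma_yyy = 0; accelerations (d^2x/dtau^2, d^2y/dtau^2) = (-63/464, 15/176)

E = 29/4, F = 0, G = 121/9 at the point
E_x = 4/3, E_y = 0, F_x = 0, F_y = 0, G_x = 22/3, G_y = 0
EG - F^2 = 3509/36;  g^inv = (36/3509) * [[121/9, 0], [0, 29/4]]
first-kind symbols [ij,l] = (1/2)(d_i g_jl + d_j g_il - d_l g_ij): [xx,x] = E_x/2 = 2/3, [xx,y] = F_x - E_y/2 = 0, [xy,x] = E_y/2 = 0, [xy,y] = G_x/2 = 11/3, [yy,x] = F_y - G_x/2 = -11/3, [yy,y] = G_y/2 = 0
Gamma^x_ij = (G*[ij,x] - F*[ij,y])/(EG - F^2), Gamma^y_ij = (E*[ij,y] - F*[ij,x])/(EG - F^2)
Gamma_xxx = 8/87, Gamma_xxy = 0, Gamma_xyy = -44/87, Gamma_yxx = 0, Gamma_yxy = 3/11, Gamma_yyy = 0
d^2x/dtau^2 = -(Gamma_xxx*(5/4)^2 + 2*Gamma_xxy*(5/4)*(-1/8) + Gamma_xyy*(-1/8)^2) = -63/464
d^2y/dtau^2 = -(Gamma_yxx*(5/4)^2 + 2*Gamma_yxy*(5/4)*(-1/8) + Gamma_yyy*(-1/8)^2) = 15/176


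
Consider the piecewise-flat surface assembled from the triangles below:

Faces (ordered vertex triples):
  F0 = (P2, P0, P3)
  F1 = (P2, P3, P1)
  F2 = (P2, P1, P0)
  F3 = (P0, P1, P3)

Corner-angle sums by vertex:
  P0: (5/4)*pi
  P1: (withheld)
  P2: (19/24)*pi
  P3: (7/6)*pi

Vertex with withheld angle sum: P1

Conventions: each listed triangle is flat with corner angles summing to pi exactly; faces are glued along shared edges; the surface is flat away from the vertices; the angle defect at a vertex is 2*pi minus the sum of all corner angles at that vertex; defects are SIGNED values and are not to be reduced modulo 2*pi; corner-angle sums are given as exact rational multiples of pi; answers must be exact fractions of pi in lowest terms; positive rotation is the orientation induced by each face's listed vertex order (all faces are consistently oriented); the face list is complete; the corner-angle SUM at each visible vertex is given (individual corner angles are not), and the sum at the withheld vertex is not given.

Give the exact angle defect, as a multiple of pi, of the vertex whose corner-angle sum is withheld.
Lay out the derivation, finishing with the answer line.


V = 4, E = 6, F = 4; chi = V - E + F = 2
Gauss-Bonnet: total defect = 2*pi*chi = 4*pi; visible defects sum to (67/24)*pi

Answer: defect(P1) = (29/24)*pi


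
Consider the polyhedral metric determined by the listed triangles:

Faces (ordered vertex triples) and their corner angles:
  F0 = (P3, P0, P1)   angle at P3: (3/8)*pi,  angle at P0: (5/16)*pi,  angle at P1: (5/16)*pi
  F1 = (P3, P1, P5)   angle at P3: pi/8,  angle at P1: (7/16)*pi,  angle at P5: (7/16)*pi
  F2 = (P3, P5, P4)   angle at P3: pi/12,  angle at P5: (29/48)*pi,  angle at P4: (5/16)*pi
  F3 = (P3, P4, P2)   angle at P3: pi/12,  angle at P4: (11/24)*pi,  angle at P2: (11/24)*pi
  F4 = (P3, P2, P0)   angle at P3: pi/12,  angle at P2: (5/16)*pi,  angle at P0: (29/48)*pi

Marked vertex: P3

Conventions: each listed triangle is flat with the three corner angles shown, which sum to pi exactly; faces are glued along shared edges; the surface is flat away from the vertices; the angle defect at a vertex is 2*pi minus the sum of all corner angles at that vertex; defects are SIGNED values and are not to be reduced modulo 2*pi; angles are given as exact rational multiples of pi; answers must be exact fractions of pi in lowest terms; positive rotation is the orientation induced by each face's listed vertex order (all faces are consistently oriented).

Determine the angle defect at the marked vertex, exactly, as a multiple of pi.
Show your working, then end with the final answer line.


Sum of corner angles at P3: (3/4)*pi
defect = 2*pi - (3/4)*pi

Answer: defect(P3) = (5/4)*pi


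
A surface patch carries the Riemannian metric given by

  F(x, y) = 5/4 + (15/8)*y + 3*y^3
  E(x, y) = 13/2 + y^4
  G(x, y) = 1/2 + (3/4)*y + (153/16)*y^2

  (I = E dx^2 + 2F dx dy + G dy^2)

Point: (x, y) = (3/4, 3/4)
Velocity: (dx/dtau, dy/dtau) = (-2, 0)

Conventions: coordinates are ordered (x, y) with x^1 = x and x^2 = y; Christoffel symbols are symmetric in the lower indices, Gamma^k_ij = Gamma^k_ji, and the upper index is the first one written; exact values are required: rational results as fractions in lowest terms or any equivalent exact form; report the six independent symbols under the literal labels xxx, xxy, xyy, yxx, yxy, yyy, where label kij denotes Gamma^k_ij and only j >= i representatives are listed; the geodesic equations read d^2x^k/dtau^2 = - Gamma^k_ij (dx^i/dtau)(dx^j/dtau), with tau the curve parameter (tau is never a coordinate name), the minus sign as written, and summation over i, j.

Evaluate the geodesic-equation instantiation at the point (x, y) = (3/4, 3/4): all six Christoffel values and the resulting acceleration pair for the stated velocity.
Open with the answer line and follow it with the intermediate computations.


Answer: Gamma_xxx = 24096/207721, Gamma_xxy = 39576/207721, Gamma_xyy = 329632/623163, Gamma_yxx = -41880/207721, Gamma_yxy = -24096/207721, Gamma_yyy = 529412/623163; accelerations (d^2x/dtau^2, d^2y/dtau^2) = (-96384/207721, 167520/207721)

E = 1745/256, F = 251/64, G = 1649/256 at the point
E_x = 0, E_y = 27/16, F_x = 0, F_y = 111/16, G_x = 0, G_y = 483/32
EG - F^2 = 1869489/65536;  g^inv = (65536/1869489) * [[1649/256, -251/64], [-251/64, 1745/256]]
first-kind symbols [ij,l] = (1/2)(d_i g_jl + d_j g_il - d_l g_ij): [xx,x] = E_x/2 = 0, [xx,y] = F_x - E_y/2 = -27/32, [xy,x] = E_y/2 = 27/32, [xy,y] = G_x/2 = 0, [yy,x] = F_y - G_x/2 = 111/16, [yy,y] = G_y/2 = 483/64
Gamma^x_ij = (G*[ij,x] - F*[ij,y])/(EG - F^2), Gamma^y_ij = (E*[ij,y] - F*[ij,x])/(EG - F^2)
Gamma_xxx = 24096/207721, Gamma_xxy = 39576/207721, Gamma_xyy = 329632/623163, Gamma_yxx = -41880/207721, Gamma_yxy = -24096/207721, Gamma_yyy = 529412/623163
d^2x/dtau^2 = -(Gamma_xxx*(-2)^2 + 2*Gamma_xxy*(-2)*(0) + Gamma_xyy*(0)^2) = -96384/207721
d^2y/dtau^2 = -(Gamma_yxx*(-2)^2 + 2*Gamma_yxy*(-2)*(0) + Gamma_yyy*(0)^2) = 167520/207721


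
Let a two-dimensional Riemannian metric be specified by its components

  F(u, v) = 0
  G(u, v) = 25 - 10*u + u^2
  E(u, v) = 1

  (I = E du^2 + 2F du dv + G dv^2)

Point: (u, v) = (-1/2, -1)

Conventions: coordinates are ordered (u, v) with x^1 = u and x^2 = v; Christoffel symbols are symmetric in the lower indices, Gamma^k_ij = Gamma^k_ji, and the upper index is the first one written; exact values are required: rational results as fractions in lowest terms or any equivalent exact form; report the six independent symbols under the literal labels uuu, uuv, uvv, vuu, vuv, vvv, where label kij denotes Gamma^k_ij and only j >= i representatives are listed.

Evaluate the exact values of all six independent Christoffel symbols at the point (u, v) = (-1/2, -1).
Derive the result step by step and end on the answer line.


E = 1, F = 0, G = 121/4 at the point
E_u = 0, E_v = 0, F_u = 0, F_v = 0, G_u = -11, G_v = 0
EG - F^2 = 121/4;  g^inv = (4/121) * [[121/4, 0], [0, 1]]
first-kind symbols [ij,l] = (1/2)(d_i g_jl + d_j g_il - d_l g_ij): [uu,u] = E_u/2 = 0, [uu,v] = F_u - E_v/2 = 0, [uv,u] = E_v/2 = 0, [uv,v] = G_u/2 = -11/2, [vv,u] = F_v - G_u/2 = 11/2, [vv,v] = G_v/2 = 0
Gamma^u_ij = (G*[ij,u] - F*[ij,v])/(EG - F^2), Gamma^v_ij = (E*[ij,v] - F*[ij,u])/(EG - F^2)

Answer: Gamma_uuu = 0, Gamma_uuv = 0, Gamma_uvv = 11/2, Gamma_vuu = 0, Gamma_vuv = -2/11, Gamma_vvv = 0


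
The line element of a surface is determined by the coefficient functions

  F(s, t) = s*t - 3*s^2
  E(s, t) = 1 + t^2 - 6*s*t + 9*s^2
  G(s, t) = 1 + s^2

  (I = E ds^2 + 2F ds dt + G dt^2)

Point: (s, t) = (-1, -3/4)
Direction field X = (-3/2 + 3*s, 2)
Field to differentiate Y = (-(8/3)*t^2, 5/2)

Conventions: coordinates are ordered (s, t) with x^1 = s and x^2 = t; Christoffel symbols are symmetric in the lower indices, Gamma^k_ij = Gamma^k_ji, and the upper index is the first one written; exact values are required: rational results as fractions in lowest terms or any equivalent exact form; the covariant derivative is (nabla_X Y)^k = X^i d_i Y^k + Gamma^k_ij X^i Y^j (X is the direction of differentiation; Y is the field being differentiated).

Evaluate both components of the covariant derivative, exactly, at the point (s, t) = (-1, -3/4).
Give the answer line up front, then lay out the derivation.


Answer: (nabla_X Y)^s = -338/113, (nabla_X Y)^t = 552/113

E = 97/16, F = -9/4, G = 2 at the point
E_s = -27/2, E_t = 9/2, F_s = 21/4, F_t = -1, G_s = -2, G_t = 0
EG - F^2 = 113/16;  g^inv = (16/113) * [[2, 9/4], [9/4, 97/16]]
first-kind symbols [ij,l] = (1/2)(d_i g_jl + d_j g_il - d_l g_ij): [ss,s] = E_s/2 = -27/4, [ss,t] = F_s - E_t/2 = 3, [st,s] = E_t/2 = 9/4, [st,t] = G_s/2 = -1, [tt,s] = F_t - G_s/2 = 0, [tt,t] = G_t/2 = 0
Gamma^s_ij = (G*[ij,s] - F*[ij,t])/(EG - F^2), Gamma^t_ij = (E*[ij,t] - F*[ij,s])/(EG - F^2)
Gamma_sss = -108/113, Gamma_sst = 36/113, Gamma_stt = 0, Gamma_tss = 48/113, Gamma_tst = -16/113, Gamma_ttt = 0
X = (-9/2, 2), Y = (-3/2, 5/2) at the point


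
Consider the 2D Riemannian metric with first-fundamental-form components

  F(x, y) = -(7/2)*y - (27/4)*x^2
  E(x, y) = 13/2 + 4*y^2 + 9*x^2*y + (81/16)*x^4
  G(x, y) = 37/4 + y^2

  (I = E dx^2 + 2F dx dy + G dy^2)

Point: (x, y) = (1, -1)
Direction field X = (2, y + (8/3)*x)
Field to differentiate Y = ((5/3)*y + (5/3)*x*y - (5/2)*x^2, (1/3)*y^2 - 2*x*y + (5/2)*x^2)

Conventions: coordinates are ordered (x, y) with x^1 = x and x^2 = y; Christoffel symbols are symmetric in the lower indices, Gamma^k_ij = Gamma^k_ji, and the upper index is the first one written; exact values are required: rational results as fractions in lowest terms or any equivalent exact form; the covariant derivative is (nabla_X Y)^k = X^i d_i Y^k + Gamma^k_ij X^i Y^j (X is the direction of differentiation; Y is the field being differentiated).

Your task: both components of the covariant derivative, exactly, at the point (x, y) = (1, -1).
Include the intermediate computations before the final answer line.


E = 105/16, F = -13/4, G = 41/4 at the point
E_x = 9/4, E_y = 1, F_x = -27/2, F_y = -7/2, G_x = 0, G_y = -2
EG - F^2 = 3629/64;  g^inv = (64/3629) * [[41/4, 13/4], [13/4, 105/16]]
first-kind symbols [ij,l] = (1/2)(d_i g_jl + d_j g_il - d_l g_ij): [xx,x] = E_x/2 = 9/8, [xx,y] = F_x - E_y/2 = -14, [xy,x] = E_y/2 = 1/2, [xy,y] = G_x/2 = 0, [yy,x] = F_y - G_x/2 = -7/2, [yy,y] = G_y/2 = -1
Gamma^x_ij = (G*[ij,x] - F*[ij,y])/(EG - F^2), Gamma^y_ij = (E*[ij,y] - F*[ij,x])/(EG - F^2)
Gamma_xxx = -2174/3629, Gamma_xxy = 328/3629, Gamma_xyy = -2504/3629, Gamma_yxx = -5646/3629, Gamma_yxy = 104/3629, Gamma_yyy = -1148/3629
X = (2, 5/3), Y = (-35/6, 29/6) at the point

Answer: (nabla_X Y)^x = -207464/32661, (nabla_X Y)^y = 821642/32661


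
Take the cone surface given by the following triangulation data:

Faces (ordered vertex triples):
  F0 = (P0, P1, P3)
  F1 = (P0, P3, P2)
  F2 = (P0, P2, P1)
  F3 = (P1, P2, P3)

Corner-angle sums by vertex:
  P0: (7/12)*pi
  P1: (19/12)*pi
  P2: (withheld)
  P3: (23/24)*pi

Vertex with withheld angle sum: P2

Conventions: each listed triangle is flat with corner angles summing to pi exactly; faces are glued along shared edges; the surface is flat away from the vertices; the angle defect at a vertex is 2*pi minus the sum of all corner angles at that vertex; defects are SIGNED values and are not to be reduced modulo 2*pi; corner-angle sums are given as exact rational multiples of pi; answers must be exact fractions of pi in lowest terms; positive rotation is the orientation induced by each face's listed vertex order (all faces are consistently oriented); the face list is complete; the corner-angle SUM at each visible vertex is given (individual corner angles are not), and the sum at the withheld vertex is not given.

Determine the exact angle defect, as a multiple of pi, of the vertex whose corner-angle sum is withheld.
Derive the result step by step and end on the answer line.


V = 4, E = 6, F = 4; chi = V - E + F = 2
Gauss-Bonnet: total defect = 2*pi*chi = 4*pi; visible defects sum to (23/8)*pi

Answer: defect(P2) = (9/8)*pi


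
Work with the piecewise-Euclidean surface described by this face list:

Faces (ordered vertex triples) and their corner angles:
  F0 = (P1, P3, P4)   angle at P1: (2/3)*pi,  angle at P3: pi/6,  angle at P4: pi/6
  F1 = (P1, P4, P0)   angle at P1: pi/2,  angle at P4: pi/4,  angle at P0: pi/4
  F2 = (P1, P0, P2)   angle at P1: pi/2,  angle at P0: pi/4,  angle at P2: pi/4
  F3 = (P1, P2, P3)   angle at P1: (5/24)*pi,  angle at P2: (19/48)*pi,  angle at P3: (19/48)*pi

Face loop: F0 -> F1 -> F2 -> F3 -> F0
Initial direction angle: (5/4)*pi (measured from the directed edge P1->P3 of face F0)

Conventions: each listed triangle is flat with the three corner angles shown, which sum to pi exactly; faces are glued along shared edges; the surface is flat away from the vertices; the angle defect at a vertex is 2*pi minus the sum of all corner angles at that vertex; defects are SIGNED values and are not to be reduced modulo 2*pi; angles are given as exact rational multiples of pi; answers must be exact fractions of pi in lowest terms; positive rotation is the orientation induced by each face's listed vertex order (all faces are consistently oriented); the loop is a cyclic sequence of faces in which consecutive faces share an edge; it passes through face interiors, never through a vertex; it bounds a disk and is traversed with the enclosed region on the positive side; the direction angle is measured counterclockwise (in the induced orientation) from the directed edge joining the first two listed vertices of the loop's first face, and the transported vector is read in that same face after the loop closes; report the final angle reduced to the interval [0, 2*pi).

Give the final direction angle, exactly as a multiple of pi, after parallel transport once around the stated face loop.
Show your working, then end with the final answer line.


enclosed vertex P1: corner angles sum to (15/8)*pi, defect = 2*pi - (15/8)*pi = pi/8
adding the enclosed defects to the starting angle (mod 2*pi, induced orientation) gives the holonomy
final angle = (5/4)*pi + pi/8 = (11/8)*pi (mod 2*pi)

Answer: final direction angle = (11/8)*pi


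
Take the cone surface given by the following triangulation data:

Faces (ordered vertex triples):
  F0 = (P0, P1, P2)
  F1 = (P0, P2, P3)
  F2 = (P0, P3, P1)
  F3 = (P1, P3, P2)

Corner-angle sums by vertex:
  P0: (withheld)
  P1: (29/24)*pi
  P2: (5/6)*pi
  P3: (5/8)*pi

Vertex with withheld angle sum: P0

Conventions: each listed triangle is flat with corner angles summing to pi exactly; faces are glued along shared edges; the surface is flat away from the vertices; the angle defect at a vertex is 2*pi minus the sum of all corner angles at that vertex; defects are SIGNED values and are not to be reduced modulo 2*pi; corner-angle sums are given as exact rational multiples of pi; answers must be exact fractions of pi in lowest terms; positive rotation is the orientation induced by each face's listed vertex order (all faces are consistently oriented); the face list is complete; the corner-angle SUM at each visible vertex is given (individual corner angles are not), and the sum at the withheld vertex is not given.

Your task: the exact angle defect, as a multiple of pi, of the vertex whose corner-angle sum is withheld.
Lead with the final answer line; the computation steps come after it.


Answer: defect(P0) = (2/3)*pi

V = 4, E = 6, F = 4; chi = V - E + F = 2
Gauss-Bonnet: total defect = 2*pi*chi = 4*pi; visible defects sum to (10/3)*pi


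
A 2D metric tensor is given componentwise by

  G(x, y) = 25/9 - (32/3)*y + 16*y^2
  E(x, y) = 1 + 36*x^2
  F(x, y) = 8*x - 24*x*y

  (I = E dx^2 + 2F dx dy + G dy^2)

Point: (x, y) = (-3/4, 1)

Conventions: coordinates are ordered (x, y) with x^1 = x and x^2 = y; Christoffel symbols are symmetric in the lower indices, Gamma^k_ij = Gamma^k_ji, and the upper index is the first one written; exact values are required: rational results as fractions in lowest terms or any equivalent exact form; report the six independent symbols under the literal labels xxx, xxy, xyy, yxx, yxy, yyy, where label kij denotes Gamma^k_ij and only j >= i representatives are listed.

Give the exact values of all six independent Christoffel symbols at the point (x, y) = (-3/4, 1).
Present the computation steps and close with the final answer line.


E = 85/4, F = 12, G = 73/9 at the point
E_x = -54, E_y = 0, F_x = -16, F_y = 18, G_x = 0, G_y = 64/3
EG - F^2 = 1021/36;  g^inv = (36/1021) * [[73/9, -12], [-12, 85/4]]
first-kind symbols [ij,l] = (1/2)(d_i g_jl + d_j g_il - d_l g_ij): [xx,x] = E_x/2 = -27, [xx,y] = F_x - E_y/2 = -16, [xy,x] = E_y/2 = 0, [xy,y] = G_x/2 = 0, [yy,x] = F_y - G_x/2 = 18, [yy,y] = G_y/2 = 32/3
Gamma^x_ij = (G*[ij,x] - F*[ij,y])/(EG - F^2), Gamma^y_ij = (E*[ij,y] - F*[ij,x])/(EG - F^2)

Answer: Gamma_xxx = -972/1021, Gamma_xxy = 0, Gamma_xyy = 648/1021, Gamma_yxx = -576/1021, Gamma_yxy = 0, Gamma_yyy = 384/1021


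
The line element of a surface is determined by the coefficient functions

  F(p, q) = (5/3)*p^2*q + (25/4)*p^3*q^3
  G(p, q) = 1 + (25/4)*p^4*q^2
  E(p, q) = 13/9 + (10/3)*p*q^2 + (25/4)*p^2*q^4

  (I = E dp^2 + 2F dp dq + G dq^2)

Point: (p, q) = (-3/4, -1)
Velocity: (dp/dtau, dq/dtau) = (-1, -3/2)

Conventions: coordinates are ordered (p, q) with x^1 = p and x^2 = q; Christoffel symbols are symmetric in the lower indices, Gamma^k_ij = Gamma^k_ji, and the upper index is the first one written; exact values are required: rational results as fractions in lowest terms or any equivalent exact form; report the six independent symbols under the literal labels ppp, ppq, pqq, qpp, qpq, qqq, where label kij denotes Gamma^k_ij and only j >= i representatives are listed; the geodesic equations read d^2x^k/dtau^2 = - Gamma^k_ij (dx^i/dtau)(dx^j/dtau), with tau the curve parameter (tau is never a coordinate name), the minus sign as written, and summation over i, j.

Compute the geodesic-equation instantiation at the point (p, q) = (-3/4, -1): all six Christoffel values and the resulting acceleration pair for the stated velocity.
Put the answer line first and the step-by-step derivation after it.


Answer: Gamma_ppp = -27840/40897, Gamma_ppq = -41760/40897, Gamma_pqq = -15660/40897, Gamma_qpp = -32400/40897, Gamma_qpq = -48600/40897, Gamma_qqq = -18225/40897; accelerations (d^2p/dtau^2, d^2q/dtau^2) = (188355/40897, 876825/163588)

E = 1417/576, F = 435/256, G = 3049/1024 at the point
E_p = -145/24, E_q = -145/16, F_p = -515/64, F_q = -1785/256, G_p = -675/64, G_q = -2025/512
EG - F^2 = 40897/9216;  g^inv = (9216/40897) * [[3049/1024, -435/256], [-435/256, 1417/576]]
first-kind symbols [ij,l] = (1/2)(d_i g_jl + d_j g_il - d_l g_ij): [pp,p] = E_p/2 = -145/48, [pp,q] = F_p - E_q/2 = -225/64, [pq,p] = E_q/2 = -145/32, [pq,q] = G_p/2 = -675/128, [qq,p] = F_q - G_p/2 = -435/256, [qq,q] = G_q/2 = -2025/1024
Gamma^p_ij = (G*[ij,p] - F*[ij,q])/(EG - F^2), Gamma^q_ij = (E*[ij,q] - F*[ij,p])/(EG - F^2)
Gamma_ppp = -27840/40897, Gamma_ppq = -41760/40897, Gamma_pqq = -15660/40897, Gamma_qpp = -32400/40897, Gamma_qpq = -48600/40897, Gamma_qqq = -18225/40897
d^2p/dtau^2 = -(Gamma_ppp*(-1)^2 + 2*Gamma_ppq*(-1)*(-3/2) + Gamma_pqq*(-3/2)^2) = 188355/40897
d^2q/dtau^2 = -(Gamma_qpp*(-1)^2 + 2*Gamma_qpq*(-1)*(-3/2) + Gamma_qqq*(-3/2)^2) = 876825/163588


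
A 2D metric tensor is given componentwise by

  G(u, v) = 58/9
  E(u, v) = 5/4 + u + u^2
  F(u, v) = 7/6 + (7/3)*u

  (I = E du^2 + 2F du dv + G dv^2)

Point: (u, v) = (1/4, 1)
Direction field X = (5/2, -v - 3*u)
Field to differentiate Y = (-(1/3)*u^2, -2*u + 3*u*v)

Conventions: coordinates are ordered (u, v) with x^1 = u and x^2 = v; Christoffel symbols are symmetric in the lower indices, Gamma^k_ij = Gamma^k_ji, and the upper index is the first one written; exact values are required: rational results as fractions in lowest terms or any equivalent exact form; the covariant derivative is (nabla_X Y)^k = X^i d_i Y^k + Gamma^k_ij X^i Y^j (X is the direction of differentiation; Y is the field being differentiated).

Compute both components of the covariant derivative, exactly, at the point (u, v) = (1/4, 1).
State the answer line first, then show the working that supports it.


Answer: (nabla_X Y)^u = -10225/24216, (nabla_X Y)^v = 18891/16144

E = 25/16, F = 7/4, G = 58/9 at the point
E_u = 3/2, E_v = 0, F_u = 7/3, F_v = 0, G_u = 0, G_v = 0
EG - F^2 = 1009/144;  g^inv = (144/1009) * [[58/9, -7/4], [-7/4, 25/16]]
first-kind symbols [ij,l] = (1/2)(d_i g_jl + d_j g_il - d_l g_ij): [uu,u] = E_u/2 = 3/4, [uu,v] = F_u - E_v/2 = 7/3, [uv,u] = E_v/2 = 0, [uv,v] = G_u/2 = 0, [vv,u] = F_v - G_u/2 = 0, [vv,v] = G_v/2 = 0
Gamma^u_ij = (G*[ij,u] - F*[ij,v])/(EG - F^2), Gamma^v_ij = (E*[ij,v] - F*[ij,u])/(EG - F^2)
Gamma_uuu = 108/1009, Gamma_uuv = 0, Gamma_uvv = 0, Gamma_vuu = 336/1009, Gamma_vuv = 0, Gamma_vvv = 0
X = (5/2, -7/4), Y = (-1/48, 1/4) at the point


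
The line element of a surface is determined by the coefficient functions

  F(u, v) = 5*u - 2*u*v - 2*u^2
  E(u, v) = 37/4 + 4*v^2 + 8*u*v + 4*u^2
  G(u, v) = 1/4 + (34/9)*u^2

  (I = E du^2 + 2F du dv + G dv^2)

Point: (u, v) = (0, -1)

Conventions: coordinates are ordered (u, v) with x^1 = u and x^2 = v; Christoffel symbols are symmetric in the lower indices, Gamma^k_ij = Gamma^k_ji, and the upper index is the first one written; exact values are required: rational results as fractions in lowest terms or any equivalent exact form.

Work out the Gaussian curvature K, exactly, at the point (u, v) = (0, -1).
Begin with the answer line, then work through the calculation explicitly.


Answer: K = -65408/25281

E = 53/4, F = 0, G = 1/4, EG - F^2 = 53/16 at the point
E_u = -8, E_v = -8, F_u = 7, F_v = 0, G_u = 0, G_v = 0
E_vv = 8, F_uv = -2, G_uu = 68/9
The intrinsic route: Brioschi's K = (det M1 - det M2)/(EG - F^2)^2.
M1 = [[-E_vv/2 + F_uv - G_uu/2, E_u/2, F_u - E_v/2], [F_v - G_u/2, E, F], [G_v/2, F, G]] = [[-88/9, -4, 11], [0, 53/4, 0], [0, 0, 1/4]]; det M1 = -583/18
M2 = [[0, E_v/2, G_u/2], [E_v/2, E, F], [G_u/2, F, G]] = [[0, -4, 0], [-4, 53/4, 0], [0, 0, 1/4]]; det M2 = -4
det M1 - det M2 = -511/18; K = -511/18 / (53/16)^2 = -65408/25281


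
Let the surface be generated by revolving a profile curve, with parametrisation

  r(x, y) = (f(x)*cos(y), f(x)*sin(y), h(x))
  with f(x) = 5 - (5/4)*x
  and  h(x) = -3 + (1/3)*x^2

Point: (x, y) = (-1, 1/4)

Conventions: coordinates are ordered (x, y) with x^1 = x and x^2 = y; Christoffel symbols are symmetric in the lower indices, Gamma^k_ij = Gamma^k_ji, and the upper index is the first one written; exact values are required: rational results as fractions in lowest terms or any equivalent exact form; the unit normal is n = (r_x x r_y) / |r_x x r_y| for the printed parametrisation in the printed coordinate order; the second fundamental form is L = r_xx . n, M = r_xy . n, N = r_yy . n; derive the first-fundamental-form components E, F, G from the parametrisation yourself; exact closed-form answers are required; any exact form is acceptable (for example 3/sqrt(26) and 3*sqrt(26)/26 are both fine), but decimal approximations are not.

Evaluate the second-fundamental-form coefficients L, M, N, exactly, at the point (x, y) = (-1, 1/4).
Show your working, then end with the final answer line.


f = 25/4, f' = -5/4, f'' = 0, h' = -2/3, h'' = 2/3
E = 289/144, F = 0, G = 625/16; answer radicand W^2 = 289/144
unnormalised second-form numerators: l = -5/6, m = 0, n = -25/6; L = l/sqrt(289/144), and similarly M = m/sqrt(W^2), N = n/sqrt(W^2)

Answer: L = -10/17, M = 0, N = -50/17
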